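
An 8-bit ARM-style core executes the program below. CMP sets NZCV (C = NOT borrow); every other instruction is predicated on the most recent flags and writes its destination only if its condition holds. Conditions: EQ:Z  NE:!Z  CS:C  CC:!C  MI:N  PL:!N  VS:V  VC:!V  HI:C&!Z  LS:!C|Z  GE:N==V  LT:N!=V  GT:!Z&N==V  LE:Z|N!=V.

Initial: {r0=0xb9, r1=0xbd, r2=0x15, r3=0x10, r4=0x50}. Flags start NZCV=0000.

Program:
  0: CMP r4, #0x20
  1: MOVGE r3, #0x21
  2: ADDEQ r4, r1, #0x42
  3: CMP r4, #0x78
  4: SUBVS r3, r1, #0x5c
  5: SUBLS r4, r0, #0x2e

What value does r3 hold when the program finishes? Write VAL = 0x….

[0] flags=0010 → (cmp)
[1] flags=0010 GE?T → r3=0x21
[2] flags=0010 EQ?F → skip
[3] flags=1000 → (cmp)
[4] flags=1000 VS?F → skip
[5] flags=1000 LS?T → r4=0x8b

VAL = 0x21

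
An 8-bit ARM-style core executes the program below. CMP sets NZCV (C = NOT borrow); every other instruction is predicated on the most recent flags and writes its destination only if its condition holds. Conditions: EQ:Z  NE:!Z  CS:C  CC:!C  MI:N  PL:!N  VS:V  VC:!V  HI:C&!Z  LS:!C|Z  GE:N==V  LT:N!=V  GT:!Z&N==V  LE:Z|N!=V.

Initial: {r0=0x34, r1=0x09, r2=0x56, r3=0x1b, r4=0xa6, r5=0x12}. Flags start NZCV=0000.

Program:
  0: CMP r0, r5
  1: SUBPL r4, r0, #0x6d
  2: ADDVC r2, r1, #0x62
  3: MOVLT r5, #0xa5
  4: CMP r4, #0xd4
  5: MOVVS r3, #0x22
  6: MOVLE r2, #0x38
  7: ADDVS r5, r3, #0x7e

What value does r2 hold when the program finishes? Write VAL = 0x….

[0] flags=0010 → (cmp)
[1] flags=0010 PL?T → r4=0xc7
[2] flags=0010 VC?T → r2=0x6b
[3] flags=0010 LT?F → skip
[4] flags=1000 → (cmp)
[5] flags=1000 VS?F → skip
[6] flags=1000 LE?T → r2=0x38
[7] flags=1000 VS?F → skip

VAL = 0x38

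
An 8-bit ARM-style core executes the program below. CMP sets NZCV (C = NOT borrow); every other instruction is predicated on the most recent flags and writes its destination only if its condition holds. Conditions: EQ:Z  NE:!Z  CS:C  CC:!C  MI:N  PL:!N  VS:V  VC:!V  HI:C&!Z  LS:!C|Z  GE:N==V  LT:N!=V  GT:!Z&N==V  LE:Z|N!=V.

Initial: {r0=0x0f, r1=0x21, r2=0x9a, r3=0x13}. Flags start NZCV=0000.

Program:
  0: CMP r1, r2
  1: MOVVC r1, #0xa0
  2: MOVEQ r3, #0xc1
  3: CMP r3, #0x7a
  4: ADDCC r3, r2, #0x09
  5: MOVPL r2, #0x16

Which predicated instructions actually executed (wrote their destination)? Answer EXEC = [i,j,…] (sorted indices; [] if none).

EXEC = [4]

[0] flags=1001 → (cmp)
[1] flags=1001 VC?F → skip
[2] flags=1001 EQ?F → skip
[3] flags=1000 → (cmp)
[4] flags=1000 CC?T → r3=0xa3
[5] flags=1000 PL?F → skip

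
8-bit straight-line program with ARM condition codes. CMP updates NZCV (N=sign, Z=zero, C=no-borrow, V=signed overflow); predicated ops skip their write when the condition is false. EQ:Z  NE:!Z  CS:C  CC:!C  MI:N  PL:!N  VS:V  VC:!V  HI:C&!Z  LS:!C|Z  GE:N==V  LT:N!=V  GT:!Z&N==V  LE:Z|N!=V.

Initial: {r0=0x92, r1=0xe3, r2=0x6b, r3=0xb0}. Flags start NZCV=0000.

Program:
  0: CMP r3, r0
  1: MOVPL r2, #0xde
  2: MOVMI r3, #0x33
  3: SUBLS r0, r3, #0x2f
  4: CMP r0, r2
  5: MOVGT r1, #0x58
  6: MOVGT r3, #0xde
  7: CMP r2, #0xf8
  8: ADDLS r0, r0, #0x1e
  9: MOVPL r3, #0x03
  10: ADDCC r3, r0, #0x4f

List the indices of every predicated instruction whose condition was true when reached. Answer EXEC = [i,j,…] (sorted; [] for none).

EXEC = [1,8,10]

0: ✓ CMP  NZCV=0010
1: ✓ MOVPL  r2←0xde
2: · MOVMI
3: · SUBLS
4: ✓ CMP  NZCV=1000
5: · MOVGT
6: · MOVGT
7: ✓ CMP  NZCV=1000
8: ✓ ADDLS  r0←0xb0
9: · MOVPL
10: ✓ ADDCC  r3←0xff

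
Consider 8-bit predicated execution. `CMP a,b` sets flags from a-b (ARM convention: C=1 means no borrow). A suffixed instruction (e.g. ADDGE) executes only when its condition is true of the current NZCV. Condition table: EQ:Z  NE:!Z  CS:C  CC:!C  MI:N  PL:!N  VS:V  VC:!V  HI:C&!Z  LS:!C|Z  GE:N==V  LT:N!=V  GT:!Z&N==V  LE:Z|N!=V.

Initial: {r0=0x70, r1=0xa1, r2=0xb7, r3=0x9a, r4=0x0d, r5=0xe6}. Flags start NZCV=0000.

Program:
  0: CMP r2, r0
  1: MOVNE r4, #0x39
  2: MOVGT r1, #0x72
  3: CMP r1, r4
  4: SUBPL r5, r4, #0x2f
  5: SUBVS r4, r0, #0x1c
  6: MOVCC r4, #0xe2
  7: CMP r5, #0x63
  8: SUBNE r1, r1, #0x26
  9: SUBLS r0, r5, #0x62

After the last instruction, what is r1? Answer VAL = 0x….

[0] flags=0011 → (cmp)
[1] flags=0011 NE?T → r4=0x39
[2] flags=0011 GT?F → skip
[3] flags=0011 → (cmp)
[4] flags=0011 PL?T → r5=0x0a
[5] flags=0011 VS?T → r4=0x54
[6] flags=0011 CC?F → skip
[7] flags=1000 → (cmp)
[8] flags=1000 NE?T → r1=0x7b
[9] flags=1000 LS?T → r0=0xa8

VAL = 0x7b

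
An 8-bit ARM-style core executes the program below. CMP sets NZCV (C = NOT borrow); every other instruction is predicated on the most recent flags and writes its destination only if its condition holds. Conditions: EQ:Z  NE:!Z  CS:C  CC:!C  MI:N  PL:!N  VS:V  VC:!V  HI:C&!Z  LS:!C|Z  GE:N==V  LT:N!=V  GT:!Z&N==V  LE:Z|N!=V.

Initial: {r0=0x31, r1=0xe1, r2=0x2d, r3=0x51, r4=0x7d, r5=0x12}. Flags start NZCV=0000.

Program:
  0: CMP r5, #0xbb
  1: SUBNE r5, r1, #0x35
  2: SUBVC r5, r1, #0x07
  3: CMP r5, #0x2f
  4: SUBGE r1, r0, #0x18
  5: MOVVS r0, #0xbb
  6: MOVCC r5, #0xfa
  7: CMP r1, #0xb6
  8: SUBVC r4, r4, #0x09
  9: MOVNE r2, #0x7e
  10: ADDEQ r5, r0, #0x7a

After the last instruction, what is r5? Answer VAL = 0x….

0: ✓ CMP  NZCV=0000
1: ✓ SUBNE  r5←0xac
2: ✓ SUBVC  r5←0xda
3: ✓ CMP  NZCV=1010
4: · SUBGE
5: · MOVVS
6: · MOVCC
7: ✓ CMP  NZCV=0010
8: ✓ SUBVC  r4←0x74
9: ✓ MOVNE  r2←0x7e
10: · ADDEQ

VAL = 0xda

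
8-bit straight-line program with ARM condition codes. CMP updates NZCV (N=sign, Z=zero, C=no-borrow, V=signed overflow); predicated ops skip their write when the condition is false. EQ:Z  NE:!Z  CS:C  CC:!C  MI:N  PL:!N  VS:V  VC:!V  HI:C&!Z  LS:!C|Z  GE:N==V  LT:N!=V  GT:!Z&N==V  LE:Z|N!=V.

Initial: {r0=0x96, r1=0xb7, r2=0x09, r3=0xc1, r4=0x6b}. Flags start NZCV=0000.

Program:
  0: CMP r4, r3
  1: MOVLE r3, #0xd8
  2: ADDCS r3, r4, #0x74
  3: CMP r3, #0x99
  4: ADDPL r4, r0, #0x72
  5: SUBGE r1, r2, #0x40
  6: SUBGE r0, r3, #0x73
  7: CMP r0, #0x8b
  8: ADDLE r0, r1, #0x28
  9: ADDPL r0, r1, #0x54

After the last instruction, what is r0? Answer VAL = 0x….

VAL = 0x4e

[0] flags=1001 → (cmp)
[1] flags=1001 LE?F → skip
[2] flags=1001 CS?F → skip
[3] flags=0010 → (cmp)
[4] flags=0010 PL?T → r4=0x08
[5] flags=0010 GE?T → r1=0xc9
[6] flags=0010 GE?T → r0=0x4e
[7] flags=1001 → (cmp)
[8] flags=1001 LE?F → skip
[9] flags=1001 PL?F → skip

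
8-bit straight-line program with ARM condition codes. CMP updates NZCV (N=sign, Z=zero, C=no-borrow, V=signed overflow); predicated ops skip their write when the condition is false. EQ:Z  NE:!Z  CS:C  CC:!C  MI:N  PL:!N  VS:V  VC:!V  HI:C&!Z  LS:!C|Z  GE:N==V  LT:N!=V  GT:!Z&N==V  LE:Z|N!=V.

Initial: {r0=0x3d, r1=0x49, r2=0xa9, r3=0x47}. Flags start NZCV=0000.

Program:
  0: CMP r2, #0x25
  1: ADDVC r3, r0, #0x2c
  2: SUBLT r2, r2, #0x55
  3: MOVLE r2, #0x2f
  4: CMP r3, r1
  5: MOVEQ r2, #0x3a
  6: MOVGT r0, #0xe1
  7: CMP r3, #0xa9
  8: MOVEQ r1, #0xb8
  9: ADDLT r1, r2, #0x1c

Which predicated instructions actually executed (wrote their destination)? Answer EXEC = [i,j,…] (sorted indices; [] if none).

0: ✓ CMP  NZCV=1010
1: ✓ ADDVC  r3←0x69
2: ✓ SUBLT  r2←0x54
3: ✓ MOVLE  r2←0x2f
4: ✓ CMP  NZCV=0010
5: · MOVEQ
6: ✓ MOVGT  r0←0xe1
7: ✓ CMP  NZCV=1001
8: · MOVEQ
9: · ADDLT

EXEC = [1,2,3,6]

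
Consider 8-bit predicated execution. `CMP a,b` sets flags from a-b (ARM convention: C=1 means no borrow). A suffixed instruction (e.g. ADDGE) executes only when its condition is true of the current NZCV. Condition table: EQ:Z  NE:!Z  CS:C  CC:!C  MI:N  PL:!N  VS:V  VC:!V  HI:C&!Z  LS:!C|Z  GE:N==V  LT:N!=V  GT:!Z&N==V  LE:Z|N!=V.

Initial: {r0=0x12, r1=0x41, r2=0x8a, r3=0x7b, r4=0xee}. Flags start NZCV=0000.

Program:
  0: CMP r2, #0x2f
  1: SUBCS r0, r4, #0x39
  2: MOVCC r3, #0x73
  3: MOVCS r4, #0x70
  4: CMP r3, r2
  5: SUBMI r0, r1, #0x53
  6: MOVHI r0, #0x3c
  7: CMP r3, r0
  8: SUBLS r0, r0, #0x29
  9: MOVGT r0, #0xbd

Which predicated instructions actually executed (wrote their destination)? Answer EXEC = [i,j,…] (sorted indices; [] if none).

0: ✓ CMP  NZCV=0011
1: ✓ SUBCS  r0←0xb5
2: · MOVCC
3: ✓ MOVCS  r4←0x70
4: ✓ CMP  NZCV=1001
5: ✓ SUBMI  r0←0xee
6: · MOVHI
7: ✓ CMP  NZCV=1001
8: ✓ SUBLS  r0←0xc5
9: ✓ MOVGT  r0←0xbd

EXEC = [1,3,5,8,9]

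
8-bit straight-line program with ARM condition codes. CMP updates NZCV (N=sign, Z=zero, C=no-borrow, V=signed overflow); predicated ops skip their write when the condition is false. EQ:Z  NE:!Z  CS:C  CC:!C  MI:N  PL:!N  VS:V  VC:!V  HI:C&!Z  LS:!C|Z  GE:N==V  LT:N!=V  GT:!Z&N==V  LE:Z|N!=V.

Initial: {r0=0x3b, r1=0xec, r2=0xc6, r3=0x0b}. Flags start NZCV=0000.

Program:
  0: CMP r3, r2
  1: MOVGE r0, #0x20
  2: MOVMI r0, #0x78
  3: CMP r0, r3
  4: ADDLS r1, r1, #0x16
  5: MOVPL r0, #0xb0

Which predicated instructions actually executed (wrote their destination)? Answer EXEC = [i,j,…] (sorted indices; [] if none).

EXEC = [1,5]

0: ✓ CMP  NZCV=0000
1: ✓ MOVGE  r0←0x20
2: · MOVMI
3: ✓ CMP  NZCV=0010
4: · ADDLS
5: ✓ MOVPL  r0←0xb0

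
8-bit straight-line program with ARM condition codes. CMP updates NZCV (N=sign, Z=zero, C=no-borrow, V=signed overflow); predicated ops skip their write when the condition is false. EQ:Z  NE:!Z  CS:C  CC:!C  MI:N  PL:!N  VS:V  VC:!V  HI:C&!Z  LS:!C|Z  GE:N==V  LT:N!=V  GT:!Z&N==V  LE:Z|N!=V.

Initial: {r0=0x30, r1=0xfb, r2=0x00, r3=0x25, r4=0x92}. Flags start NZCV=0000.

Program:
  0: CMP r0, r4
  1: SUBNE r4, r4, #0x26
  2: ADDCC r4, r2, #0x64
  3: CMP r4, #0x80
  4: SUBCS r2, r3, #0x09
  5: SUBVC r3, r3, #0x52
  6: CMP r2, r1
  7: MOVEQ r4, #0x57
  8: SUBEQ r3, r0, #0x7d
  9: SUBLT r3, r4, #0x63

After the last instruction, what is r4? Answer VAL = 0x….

[0] flags=1001 → (cmp)
[1] flags=1001 NE?T → r4=0x6c
[2] flags=1001 CC?T → r4=0x64
[3] flags=1001 → (cmp)
[4] flags=1001 CS?F → skip
[5] flags=1001 VC?F → skip
[6] flags=0000 → (cmp)
[7] flags=0000 EQ?F → skip
[8] flags=0000 EQ?F → skip
[9] flags=0000 LT?F → skip

VAL = 0x64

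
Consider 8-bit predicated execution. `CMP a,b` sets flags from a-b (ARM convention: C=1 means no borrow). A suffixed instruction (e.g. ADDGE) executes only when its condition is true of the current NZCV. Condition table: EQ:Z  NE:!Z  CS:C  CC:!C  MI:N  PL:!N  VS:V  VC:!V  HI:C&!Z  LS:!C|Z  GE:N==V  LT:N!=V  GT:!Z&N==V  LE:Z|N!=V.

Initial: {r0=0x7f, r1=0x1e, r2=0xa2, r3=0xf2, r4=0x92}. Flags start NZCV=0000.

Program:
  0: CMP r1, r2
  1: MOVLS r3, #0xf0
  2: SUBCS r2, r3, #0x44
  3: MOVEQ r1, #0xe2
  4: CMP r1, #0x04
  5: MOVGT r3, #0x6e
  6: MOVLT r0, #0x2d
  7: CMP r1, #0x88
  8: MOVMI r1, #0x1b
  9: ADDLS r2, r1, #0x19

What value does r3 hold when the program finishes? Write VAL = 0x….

0: ✓ CMP  NZCV=0000
1: ✓ MOVLS  r3←0xf0
2: · SUBCS
3: · MOVEQ
4: ✓ CMP  NZCV=0010
5: ✓ MOVGT  r3←0x6e
6: · MOVLT
7: ✓ CMP  NZCV=1001
8: ✓ MOVMI  r1←0x1b
9: ✓ ADDLS  r2←0x34

VAL = 0x6e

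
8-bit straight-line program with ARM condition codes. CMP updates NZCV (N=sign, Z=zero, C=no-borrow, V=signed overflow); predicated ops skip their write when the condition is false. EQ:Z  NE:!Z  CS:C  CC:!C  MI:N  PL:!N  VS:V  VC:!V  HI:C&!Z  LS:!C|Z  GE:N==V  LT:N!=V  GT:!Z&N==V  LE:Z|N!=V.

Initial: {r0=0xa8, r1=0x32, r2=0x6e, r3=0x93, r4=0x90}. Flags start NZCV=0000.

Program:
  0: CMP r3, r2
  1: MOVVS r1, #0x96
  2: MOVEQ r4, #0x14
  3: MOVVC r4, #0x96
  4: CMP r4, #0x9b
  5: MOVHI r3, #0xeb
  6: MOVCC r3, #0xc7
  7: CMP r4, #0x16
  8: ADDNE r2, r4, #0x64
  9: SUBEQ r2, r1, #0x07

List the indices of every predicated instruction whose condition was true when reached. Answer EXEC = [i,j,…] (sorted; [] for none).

EXEC = [1,6,8]

[0] flags=0011 → (cmp)
[1] flags=0011 VS?T → r1=0x96
[2] flags=0011 EQ?F → skip
[3] flags=0011 VC?F → skip
[4] flags=1000 → (cmp)
[5] flags=1000 HI?F → skip
[6] flags=1000 CC?T → r3=0xc7
[7] flags=0011 → (cmp)
[8] flags=0011 NE?T → r2=0xf4
[9] flags=0011 EQ?F → skip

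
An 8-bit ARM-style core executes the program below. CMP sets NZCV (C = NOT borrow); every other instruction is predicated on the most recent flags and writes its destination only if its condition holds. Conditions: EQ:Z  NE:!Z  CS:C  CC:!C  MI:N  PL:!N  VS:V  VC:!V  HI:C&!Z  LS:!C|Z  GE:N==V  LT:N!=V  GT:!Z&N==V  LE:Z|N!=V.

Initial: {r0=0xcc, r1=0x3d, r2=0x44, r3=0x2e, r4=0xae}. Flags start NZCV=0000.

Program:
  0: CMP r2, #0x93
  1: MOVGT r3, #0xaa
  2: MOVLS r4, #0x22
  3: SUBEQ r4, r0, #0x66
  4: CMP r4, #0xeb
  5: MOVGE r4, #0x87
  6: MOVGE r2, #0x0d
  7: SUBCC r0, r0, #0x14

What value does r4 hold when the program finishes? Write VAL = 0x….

[0] flags=1001 → (cmp)
[1] flags=1001 GT?T → r3=0xaa
[2] flags=1001 LS?T → r4=0x22
[3] flags=1001 EQ?F → skip
[4] flags=0000 → (cmp)
[5] flags=0000 GE?T → r4=0x87
[6] flags=0000 GE?T → r2=0x0d
[7] flags=0000 CC?T → r0=0xb8

VAL = 0x87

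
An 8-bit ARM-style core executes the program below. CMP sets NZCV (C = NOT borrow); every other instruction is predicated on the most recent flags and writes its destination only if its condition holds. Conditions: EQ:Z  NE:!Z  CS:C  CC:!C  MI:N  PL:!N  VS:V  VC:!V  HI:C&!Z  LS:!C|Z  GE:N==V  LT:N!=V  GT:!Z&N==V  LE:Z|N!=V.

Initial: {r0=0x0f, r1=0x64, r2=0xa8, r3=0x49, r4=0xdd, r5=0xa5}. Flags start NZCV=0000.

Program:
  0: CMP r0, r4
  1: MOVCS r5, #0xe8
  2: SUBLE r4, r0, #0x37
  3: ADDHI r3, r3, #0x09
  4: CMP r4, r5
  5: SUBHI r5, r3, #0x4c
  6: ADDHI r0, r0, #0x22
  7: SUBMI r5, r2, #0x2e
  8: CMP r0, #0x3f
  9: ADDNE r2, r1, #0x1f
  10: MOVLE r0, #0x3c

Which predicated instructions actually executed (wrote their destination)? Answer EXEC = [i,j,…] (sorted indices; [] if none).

[0] flags=0000 → (cmp)
[1] flags=0000 CS?F → skip
[2] flags=0000 LE?F → skip
[3] flags=0000 HI?F → skip
[4] flags=0010 → (cmp)
[5] flags=0010 HI?T → r5=0xfd
[6] flags=0010 HI?T → r0=0x31
[7] flags=0010 MI?F → skip
[8] flags=1000 → (cmp)
[9] flags=1000 NE?T → r2=0x83
[10] flags=1000 LE?T → r0=0x3c

EXEC = [5,6,9,10]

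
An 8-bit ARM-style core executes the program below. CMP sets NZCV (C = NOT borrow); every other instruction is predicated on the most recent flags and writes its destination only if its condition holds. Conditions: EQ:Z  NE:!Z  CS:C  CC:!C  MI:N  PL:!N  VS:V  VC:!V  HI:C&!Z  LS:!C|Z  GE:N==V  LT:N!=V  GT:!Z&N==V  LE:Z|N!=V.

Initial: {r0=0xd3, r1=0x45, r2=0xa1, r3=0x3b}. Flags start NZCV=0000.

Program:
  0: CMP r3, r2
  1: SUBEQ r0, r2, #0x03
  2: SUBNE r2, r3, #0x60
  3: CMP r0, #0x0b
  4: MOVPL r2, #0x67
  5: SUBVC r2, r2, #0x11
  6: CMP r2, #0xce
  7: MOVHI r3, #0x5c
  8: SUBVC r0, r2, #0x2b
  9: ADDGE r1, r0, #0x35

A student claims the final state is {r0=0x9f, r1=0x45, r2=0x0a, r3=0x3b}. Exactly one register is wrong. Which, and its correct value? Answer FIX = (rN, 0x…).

0: ✓ CMP  NZCV=1001
1: · SUBEQ
2: ✓ SUBNE  r2←0xdb
3: ✓ CMP  NZCV=1010
4: · MOVPL
5: ✓ SUBVC  r2←0xca
6: ✓ CMP  NZCV=1000
7: · MOVHI
8: ✓ SUBVC  r0←0x9f
9: · ADDGE

FIX = (r2, 0xca)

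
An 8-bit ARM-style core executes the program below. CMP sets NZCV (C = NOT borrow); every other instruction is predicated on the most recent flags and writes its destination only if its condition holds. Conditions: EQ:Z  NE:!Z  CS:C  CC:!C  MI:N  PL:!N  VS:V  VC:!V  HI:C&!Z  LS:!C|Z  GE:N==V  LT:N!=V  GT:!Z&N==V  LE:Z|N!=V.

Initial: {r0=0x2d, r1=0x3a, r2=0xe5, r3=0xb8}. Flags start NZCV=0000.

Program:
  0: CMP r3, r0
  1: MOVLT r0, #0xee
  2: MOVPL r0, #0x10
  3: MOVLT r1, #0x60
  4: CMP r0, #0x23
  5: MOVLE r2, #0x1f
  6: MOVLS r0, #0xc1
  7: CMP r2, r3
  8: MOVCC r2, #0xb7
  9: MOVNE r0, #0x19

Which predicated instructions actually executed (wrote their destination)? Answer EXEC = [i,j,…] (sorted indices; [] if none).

0: ✓ CMP  NZCV=1010
1: ✓ MOVLT  r0←0xee
2: · MOVPL
3: ✓ MOVLT  r1←0x60
4: ✓ CMP  NZCV=1010
5: ✓ MOVLE  r2←0x1f
6: · MOVLS
7: ✓ CMP  NZCV=0000
8: ✓ MOVCC  r2←0xb7
9: ✓ MOVNE  r0←0x19

EXEC = [1,3,5,8,9]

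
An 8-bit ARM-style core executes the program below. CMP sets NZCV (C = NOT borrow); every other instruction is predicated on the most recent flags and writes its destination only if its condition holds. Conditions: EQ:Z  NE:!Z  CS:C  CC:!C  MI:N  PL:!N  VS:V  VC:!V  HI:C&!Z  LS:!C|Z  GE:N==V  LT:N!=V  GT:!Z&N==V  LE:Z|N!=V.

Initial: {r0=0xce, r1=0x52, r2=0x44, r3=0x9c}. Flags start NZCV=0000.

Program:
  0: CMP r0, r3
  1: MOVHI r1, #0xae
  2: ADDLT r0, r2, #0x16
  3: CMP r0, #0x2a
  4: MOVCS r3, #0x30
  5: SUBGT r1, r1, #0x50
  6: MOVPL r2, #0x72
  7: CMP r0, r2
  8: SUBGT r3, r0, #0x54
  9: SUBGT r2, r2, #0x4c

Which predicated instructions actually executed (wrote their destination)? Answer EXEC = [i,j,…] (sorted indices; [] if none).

EXEC = [1,4]

0: ✓ CMP  NZCV=0010
1: ✓ MOVHI  r1←0xae
2: · ADDLT
3: ✓ CMP  NZCV=1010
4: ✓ MOVCS  r3←0x30
5: · SUBGT
6: · MOVPL
7: ✓ CMP  NZCV=1010
8: · SUBGT
9: · SUBGT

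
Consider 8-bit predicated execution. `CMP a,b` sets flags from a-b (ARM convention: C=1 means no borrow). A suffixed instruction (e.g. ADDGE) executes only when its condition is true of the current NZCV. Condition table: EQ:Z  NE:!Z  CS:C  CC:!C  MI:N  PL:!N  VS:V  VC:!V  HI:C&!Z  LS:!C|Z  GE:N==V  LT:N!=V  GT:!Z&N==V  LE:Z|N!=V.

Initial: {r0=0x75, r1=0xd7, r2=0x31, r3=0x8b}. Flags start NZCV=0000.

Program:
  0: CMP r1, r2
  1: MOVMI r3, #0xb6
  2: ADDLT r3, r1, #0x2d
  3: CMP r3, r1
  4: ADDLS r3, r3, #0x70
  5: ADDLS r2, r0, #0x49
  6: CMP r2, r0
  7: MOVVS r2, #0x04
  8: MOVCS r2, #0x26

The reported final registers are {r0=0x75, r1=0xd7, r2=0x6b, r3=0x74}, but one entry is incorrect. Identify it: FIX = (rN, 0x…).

0: ✓ CMP  NZCV=1010
1: ✓ MOVMI  r3←0xb6
2: ✓ ADDLT  r3←0x04
3: ✓ CMP  NZCV=0000
4: ✓ ADDLS  r3←0x74
5: ✓ ADDLS  r2←0xbe
6: ✓ CMP  NZCV=0011
7: ✓ MOVVS  r2←0x04
8: ✓ MOVCS  r2←0x26

FIX = (r2, 0x26)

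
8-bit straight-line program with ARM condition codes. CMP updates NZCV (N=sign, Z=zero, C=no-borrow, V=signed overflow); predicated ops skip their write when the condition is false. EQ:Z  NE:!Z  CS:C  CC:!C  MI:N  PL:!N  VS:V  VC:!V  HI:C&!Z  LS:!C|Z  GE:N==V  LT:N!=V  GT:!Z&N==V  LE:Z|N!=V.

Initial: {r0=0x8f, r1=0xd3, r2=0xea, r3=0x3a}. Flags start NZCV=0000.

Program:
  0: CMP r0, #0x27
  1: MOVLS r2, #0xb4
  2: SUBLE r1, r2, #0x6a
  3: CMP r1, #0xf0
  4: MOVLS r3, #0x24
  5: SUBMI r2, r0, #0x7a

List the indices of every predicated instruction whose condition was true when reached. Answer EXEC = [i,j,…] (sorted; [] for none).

EXEC = [2,4,5]

0: ✓ CMP  NZCV=0011
1: · MOVLS
2: ✓ SUBLE  r1←0x80
3: ✓ CMP  NZCV=1000
4: ✓ MOVLS  r3←0x24
5: ✓ SUBMI  r2←0x15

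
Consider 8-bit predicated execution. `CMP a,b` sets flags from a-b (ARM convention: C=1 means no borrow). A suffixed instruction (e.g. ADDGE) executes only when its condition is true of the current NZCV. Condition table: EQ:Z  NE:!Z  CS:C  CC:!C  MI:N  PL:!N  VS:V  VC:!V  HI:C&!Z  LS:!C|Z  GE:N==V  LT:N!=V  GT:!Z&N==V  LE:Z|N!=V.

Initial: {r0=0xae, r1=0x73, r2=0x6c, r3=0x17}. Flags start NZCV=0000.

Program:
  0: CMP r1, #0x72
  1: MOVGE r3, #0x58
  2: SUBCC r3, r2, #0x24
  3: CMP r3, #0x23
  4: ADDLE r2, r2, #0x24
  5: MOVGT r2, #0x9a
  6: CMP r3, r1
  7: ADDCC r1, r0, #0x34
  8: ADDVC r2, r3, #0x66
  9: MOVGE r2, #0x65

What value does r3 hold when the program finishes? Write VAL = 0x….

[0] flags=0010 → (cmp)
[1] flags=0010 GE?T → r3=0x58
[2] flags=0010 CC?F → skip
[3] flags=0010 → (cmp)
[4] flags=0010 LE?F → skip
[5] flags=0010 GT?T → r2=0x9a
[6] flags=1000 → (cmp)
[7] flags=1000 CC?T → r1=0xe2
[8] flags=1000 VC?T → r2=0xbe
[9] flags=1000 GE?F → skip

VAL = 0x58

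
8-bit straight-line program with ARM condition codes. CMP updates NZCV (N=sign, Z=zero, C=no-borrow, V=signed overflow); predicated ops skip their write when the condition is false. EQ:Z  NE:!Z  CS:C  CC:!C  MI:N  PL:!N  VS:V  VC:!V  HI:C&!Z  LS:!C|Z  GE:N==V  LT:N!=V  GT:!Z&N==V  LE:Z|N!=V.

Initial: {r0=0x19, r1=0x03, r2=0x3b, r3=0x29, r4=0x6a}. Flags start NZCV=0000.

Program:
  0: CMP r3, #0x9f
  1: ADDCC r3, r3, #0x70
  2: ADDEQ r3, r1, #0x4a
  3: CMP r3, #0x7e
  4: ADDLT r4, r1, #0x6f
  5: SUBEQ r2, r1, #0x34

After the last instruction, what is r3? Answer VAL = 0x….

[0] flags=1001 → (cmp)
[1] flags=1001 CC?T → r3=0x99
[2] flags=1001 EQ?F → skip
[3] flags=0011 → (cmp)
[4] flags=0011 LT?T → r4=0x72
[5] flags=0011 EQ?F → skip

VAL = 0x99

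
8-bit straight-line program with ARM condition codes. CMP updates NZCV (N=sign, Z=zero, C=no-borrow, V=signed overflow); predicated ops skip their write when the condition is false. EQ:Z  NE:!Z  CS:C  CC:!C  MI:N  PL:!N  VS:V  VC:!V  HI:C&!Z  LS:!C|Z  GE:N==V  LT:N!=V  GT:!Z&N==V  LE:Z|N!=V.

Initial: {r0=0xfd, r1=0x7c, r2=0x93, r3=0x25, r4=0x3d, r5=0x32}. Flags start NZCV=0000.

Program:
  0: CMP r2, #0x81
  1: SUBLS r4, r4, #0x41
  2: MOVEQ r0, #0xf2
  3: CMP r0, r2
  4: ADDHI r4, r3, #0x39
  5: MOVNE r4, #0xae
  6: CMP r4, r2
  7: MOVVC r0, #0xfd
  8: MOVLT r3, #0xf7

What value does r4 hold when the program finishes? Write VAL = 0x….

0: ✓ CMP  NZCV=0010
1: · SUBLS
2: · MOVEQ
3: ✓ CMP  NZCV=0010
4: ✓ ADDHI  r4←0x5e
5: ✓ MOVNE  r4←0xae
6: ✓ CMP  NZCV=0010
7: ✓ MOVVC  r0←0xfd
8: · MOVLT

VAL = 0xae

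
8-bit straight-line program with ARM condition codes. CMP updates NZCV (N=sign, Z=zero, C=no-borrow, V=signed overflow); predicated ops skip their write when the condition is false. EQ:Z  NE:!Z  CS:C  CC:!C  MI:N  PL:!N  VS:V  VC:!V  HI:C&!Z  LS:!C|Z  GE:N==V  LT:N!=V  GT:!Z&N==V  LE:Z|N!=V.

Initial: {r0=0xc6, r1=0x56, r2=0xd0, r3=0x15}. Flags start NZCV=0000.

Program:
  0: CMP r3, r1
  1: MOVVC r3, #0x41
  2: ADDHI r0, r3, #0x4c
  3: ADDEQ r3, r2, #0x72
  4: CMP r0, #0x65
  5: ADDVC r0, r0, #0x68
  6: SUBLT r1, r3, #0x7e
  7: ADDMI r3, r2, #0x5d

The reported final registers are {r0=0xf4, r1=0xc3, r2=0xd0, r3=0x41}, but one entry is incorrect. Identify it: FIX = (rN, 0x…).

0: ✓ CMP  NZCV=1000
1: ✓ MOVVC  r3←0x41
2: · ADDHI
3: · ADDEQ
4: ✓ CMP  NZCV=0011
5: · ADDVC
6: ✓ SUBLT  r1←0xc3
7: · ADDMI

FIX = (r0, 0xc6)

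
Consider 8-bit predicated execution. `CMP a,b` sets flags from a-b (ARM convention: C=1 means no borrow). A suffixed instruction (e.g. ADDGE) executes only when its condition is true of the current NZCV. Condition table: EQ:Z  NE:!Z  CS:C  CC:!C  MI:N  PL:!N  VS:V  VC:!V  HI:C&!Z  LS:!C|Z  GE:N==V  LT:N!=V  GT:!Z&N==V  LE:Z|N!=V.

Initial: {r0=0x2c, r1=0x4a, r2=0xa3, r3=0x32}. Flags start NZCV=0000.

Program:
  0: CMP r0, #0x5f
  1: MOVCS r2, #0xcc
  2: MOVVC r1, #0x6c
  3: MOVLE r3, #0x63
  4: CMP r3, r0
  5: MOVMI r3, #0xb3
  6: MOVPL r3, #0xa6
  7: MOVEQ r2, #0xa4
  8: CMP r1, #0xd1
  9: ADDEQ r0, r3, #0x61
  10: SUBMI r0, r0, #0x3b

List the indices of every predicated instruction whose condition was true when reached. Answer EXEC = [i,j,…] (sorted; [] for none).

EXEC = [2,3,6,10]

[0] flags=1000 → (cmp)
[1] flags=1000 CS?F → skip
[2] flags=1000 VC?T → r1=0x6c
[3] flags=1000 LE?T → r3=0x63
[4] flags=0010 → (cmp)
[5] flags=0010 MI?F → skip
[6] flags=0010 PL?T → r3=0xa6
[7] flags=0010 EQ?F → skip
[8] flags=1001 → (cmp)
[9] flags=1001 EQ?F → skip
[10] flags=1001 MI?T → r0=0xf1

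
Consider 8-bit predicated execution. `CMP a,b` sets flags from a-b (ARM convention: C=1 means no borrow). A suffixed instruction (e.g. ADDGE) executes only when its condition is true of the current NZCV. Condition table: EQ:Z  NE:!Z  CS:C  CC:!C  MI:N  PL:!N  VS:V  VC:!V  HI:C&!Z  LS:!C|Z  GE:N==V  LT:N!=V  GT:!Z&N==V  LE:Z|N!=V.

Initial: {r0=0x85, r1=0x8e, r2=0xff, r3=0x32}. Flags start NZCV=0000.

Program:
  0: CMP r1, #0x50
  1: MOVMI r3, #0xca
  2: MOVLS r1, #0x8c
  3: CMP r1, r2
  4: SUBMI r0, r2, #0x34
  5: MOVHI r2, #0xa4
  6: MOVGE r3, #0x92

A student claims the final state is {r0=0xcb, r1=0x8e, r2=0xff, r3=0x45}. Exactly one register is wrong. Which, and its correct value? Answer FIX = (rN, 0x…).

FIX = (r3, 0x32)

0: ✓ CMP  NZCV=0011
1: · MOVMI
2: · MOVLS
3: ✓ CMP  NZCV=1000
4: ✓ SUBMI  r0←0xcb
5: · MOVHI
6: · MOVGE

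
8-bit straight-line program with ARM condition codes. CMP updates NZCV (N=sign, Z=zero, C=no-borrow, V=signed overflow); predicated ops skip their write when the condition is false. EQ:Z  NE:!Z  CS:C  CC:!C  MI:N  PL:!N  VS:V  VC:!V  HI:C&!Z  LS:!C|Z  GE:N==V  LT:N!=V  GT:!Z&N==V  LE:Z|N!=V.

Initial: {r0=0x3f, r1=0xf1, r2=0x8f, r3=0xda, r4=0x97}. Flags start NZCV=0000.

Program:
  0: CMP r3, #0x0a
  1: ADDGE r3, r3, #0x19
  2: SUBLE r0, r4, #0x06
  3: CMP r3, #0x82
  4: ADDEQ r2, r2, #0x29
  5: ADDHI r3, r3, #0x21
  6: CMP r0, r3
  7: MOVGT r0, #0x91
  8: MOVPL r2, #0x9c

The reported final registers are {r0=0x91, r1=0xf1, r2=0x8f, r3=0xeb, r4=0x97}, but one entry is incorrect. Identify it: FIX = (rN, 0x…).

FIX = (r3, 0xfb)

0: ✓ CMP  NZCV=1010
1: · ADDGE
2: ✓ SUBLE  r0←0x91
3: ✓ CMP  NZCV=0010
4: · ADDEQ
5: ✓ ADDHI  r3←0xfb
6: ✓ CMP  NZCV=1000
7: · MOVGT
8: · MOVPL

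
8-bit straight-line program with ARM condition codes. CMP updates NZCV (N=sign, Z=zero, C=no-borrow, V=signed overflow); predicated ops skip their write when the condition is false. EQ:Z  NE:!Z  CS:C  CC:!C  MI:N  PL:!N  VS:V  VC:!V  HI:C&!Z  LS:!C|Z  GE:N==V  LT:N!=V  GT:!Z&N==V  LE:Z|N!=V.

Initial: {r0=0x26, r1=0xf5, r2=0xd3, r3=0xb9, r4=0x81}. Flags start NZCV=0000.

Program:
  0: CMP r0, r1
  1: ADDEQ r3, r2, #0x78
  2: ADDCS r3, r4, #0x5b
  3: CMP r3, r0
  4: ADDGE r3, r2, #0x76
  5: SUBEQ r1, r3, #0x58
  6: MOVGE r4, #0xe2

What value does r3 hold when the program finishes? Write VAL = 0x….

VAL = 0xb9

[0] flags=0000 → (cmp)
[1] flags=0000 EQ?F → skip
[2] flags=0000 CS?F → skip
[3] flags=1010 → (cmp)
[4] flags=1010 GE?F → skip
[5] flags=1010 EQ?F → skip
[6] flags=1010 GE?F → skip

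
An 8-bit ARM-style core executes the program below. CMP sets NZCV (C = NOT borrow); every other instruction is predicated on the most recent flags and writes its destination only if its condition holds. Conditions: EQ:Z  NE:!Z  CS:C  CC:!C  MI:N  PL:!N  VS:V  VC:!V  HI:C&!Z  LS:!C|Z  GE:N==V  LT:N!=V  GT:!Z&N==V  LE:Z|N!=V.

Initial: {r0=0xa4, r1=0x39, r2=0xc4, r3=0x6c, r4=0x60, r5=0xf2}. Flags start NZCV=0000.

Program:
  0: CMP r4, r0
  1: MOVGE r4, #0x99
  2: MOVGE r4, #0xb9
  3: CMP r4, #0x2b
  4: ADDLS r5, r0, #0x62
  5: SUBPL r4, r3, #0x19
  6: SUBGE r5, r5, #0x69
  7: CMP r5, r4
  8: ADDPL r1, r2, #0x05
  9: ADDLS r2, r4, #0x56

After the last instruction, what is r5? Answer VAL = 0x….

0: ✓ CMP  NZCV=1001
1: ✓ MOVGE  r4←0x99
2: ✓ MOVGE  r4←0xb9
3: ✓ CMP  NZCV=1010
4: · ADDLS
5: · SUBPL
6: · SUBGE
7: ✓ CMP  NZCV=0010
8: ✓ ADDPL  r1←0xc9
9: · ADDLS

VAL = 0xf2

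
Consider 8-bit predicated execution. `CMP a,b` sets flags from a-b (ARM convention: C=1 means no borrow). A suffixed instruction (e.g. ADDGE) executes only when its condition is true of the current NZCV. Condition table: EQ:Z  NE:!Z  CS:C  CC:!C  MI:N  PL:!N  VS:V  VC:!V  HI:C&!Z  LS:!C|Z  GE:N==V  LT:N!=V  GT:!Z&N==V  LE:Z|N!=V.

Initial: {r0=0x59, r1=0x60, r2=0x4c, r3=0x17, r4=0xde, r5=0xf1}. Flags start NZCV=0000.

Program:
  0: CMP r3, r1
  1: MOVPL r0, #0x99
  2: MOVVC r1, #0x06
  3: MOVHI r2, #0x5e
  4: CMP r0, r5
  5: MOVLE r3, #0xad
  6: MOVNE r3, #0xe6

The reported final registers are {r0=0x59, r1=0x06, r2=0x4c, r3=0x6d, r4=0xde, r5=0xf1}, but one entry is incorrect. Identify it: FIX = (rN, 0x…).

FIX = (r3, 0xe6)

0: ✓ CMP  NZCV=1000
1: · MOVPL
2: ✓ MOVVC  r1←0x06
3: · MOVHI
4: ✓ CMP  NZCV=0000
5: · MOVLE
6: ✓ MOVNE  r3←0xe6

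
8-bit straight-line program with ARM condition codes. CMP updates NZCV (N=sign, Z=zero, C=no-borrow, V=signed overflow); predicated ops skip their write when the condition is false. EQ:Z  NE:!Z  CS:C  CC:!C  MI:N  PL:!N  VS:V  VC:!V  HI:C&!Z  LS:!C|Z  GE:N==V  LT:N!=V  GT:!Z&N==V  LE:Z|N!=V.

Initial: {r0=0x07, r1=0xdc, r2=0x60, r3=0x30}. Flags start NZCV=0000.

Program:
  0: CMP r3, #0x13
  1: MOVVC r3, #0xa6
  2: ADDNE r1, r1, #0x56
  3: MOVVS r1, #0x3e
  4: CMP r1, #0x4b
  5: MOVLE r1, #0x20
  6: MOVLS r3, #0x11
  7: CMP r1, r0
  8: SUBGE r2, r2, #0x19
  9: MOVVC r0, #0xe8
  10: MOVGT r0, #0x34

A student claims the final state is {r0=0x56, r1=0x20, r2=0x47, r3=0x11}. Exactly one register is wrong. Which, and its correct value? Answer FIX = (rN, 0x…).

0: ✓ CMP  NZCV=0010
1: ✓ MOVVC  r3←0xa6
2: ✓ ADDNE  r1←0x32
3: · MOVVS
4: ✓ CMP  NZCV=1000
5: ✓ MOVLE  r1←0x20
6: ✓ MOVLS  r3←0x11
7: ✓ CMP  NZCV=0010
8: ✓ SUBGE  r2←0x47
9: ✓ MOVVC  r0←0xe8
10: ✓ MOVGT  r0←0x34

FIX = (r0, 0x34)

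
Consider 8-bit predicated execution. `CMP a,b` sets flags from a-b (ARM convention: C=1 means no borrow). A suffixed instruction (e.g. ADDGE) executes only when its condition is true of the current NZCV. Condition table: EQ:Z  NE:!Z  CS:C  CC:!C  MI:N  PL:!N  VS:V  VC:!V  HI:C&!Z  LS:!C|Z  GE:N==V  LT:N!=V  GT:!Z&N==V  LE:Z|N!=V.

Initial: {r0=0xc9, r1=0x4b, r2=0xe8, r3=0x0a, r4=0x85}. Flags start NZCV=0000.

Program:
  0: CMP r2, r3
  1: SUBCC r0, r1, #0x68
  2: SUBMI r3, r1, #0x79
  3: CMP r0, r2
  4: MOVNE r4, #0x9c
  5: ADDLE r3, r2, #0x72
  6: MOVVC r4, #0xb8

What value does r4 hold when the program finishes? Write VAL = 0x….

0: ✓ CMP  NZCV=1010
1: · SUBCC
2: ✓ SUBMI  r3←0xd2
3: ✓ CMP  NZCV=1000
4: ✓ MOVNE  r4←0x9c
5: ✓ ADDLE  r3←0x5a
6: ✓ MOVVC  r4←0xb8

VAL = 0xb8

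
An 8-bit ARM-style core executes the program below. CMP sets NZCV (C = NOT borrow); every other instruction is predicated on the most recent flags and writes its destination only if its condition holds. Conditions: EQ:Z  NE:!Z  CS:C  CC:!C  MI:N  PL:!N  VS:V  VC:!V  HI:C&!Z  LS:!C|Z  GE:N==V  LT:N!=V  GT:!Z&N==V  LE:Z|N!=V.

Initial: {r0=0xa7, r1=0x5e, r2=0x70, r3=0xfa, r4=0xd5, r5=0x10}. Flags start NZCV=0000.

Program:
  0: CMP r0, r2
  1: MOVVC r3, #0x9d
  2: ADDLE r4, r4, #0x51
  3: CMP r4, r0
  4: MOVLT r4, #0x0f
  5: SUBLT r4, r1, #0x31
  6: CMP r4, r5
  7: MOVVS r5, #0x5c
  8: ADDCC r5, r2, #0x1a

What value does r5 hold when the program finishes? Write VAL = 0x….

VAL = 0x10

0: ✓ CMP  NZCV=0011
1: · MOVVC
2: ✓ ADDLE  r4←0x26
3: ✓ CMP  NZCV=0000
4: · MOVLT
5: · SUBLT
6: ✓ CMP  NZCV=0010
7: · MOVVS
8: · ADDCC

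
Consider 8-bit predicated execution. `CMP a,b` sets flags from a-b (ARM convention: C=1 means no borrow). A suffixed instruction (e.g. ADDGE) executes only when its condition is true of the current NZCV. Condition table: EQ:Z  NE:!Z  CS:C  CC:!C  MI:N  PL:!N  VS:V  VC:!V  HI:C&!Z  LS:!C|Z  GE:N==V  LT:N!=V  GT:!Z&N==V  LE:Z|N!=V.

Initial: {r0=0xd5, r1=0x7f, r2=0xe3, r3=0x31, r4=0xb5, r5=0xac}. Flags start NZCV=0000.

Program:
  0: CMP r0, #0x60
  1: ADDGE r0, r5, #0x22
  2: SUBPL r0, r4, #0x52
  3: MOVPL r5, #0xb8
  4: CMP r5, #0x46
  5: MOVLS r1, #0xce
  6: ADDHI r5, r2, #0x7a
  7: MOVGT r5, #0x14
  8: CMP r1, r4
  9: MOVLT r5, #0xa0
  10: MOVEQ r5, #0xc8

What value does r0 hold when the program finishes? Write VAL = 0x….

[0] flags=0011 → (cmp)
[1] flags=0011 GE?F → skip
[2] flags=0011 PL?T → r0=0x63
[3] flags=0011 PL?T → r5=0xb8
[4] flags=0011 → (cmp)
[5] flags=0011 LS?F → skip
[6] flags=0011 HI?T → r5=0x5d
[7] flags=0011 GT?F → skip
[8] flags=1001 → (cmp)
[9] flags=1001 LT?F → skip
[10] flags=1001 EQ?F → skip

VAL = 0x63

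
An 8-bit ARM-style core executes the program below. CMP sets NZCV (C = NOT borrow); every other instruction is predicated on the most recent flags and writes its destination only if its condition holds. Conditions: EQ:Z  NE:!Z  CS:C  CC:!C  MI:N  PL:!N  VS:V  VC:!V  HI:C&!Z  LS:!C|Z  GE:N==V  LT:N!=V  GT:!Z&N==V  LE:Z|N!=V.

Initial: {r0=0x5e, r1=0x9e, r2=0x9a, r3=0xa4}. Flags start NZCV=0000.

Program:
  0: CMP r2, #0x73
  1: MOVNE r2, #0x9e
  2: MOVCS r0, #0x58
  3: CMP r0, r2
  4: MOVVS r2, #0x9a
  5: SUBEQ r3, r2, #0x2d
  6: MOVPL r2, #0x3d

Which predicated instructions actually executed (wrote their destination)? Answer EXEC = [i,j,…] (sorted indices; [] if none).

[0] flags=0011 → (cmp)
[1] flags=0011 NE?T → r2=0x9e
[2] flags=0011 CS?T → r0=0x58
[3] flags=1001 → (cmp)
[4] flags=1001 VS?T → r2=0x9a
[5] flags=1001 EQ?F → skip
[6] flags=1001 PL?F → skip

EXEC = [1,2,4]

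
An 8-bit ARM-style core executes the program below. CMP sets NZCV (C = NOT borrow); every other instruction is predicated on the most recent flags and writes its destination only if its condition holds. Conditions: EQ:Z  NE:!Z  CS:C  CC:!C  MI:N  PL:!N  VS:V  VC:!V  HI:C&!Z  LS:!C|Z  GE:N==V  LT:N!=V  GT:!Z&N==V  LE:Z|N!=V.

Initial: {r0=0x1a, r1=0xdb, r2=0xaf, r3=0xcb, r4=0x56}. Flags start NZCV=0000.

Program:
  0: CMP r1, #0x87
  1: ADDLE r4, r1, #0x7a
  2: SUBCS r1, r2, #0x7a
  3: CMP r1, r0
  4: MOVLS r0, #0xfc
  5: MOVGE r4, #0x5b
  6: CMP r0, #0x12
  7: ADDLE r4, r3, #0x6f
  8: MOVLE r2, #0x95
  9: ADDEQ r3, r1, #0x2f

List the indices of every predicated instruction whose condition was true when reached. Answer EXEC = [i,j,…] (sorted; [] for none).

EXEC = [2,5]

0: ✓ CMP  NZCV=0010
1: · ADDLE
2: ✓ SUBCS  r1←0x35
3: ✓ CMP  NZCV=0010
4: · MOVLS
5: ✓ MOVGE  r4←0x5b
6: ✓ CMP  NZCV=0010
7: · ADDLE
8: · MOVLE
9: · ADDEQ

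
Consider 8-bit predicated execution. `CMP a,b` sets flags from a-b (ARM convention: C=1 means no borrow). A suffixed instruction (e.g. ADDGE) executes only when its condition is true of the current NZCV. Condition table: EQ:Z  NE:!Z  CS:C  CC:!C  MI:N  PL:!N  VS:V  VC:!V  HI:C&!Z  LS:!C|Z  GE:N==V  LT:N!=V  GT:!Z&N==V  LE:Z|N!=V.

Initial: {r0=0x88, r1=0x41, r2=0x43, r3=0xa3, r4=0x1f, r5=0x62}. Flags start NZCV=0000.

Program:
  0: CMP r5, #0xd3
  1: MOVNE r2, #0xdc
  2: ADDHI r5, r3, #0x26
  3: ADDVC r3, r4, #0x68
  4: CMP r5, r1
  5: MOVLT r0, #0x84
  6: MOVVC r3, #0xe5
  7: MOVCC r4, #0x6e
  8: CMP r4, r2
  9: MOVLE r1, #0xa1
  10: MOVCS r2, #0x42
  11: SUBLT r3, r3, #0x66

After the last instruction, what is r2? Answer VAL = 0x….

VAL = 0xdc

0: ✓ CMP  NZCV=1001
1: ✓ MOVNE  r2←0xdc
2: · ADDHI
3: · ADDVC
4: ✓ CMP  NZCV=0010
5: · MOVLT
6: ✓ MOVVC  r3←0xe5
7: · MOVCC
8: ✓ CMP  NZCV=0000
9: · MOVLE
10: · MOVCS
11: · SUBLT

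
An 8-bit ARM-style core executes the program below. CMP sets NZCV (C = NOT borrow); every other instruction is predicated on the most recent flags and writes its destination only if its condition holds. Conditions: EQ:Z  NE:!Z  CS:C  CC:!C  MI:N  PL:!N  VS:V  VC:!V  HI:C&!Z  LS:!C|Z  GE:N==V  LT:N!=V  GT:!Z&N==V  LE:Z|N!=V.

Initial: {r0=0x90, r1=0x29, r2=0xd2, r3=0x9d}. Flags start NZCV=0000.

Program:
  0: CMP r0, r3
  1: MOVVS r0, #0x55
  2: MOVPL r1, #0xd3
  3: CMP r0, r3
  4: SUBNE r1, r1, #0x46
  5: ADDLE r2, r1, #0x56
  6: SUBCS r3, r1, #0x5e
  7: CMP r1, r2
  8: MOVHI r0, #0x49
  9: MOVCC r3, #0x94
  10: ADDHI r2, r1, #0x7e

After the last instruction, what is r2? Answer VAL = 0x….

[0] flags=1000 → (cmp)
[1] flags=1000 VS?F → skip
[2] flags=1000 PL?F → skip
[3] flags=1000 → (cmp)
[4] flags=1000 NE?T → r1=0xe3
[5] flags=1000 LE?T → r2=0x39
[6] flags=1000 CS?F → skip
[7] flags=1010 → (cmp)
[8] flags=1010 HI?T → r0=0x49
[9] flags=1010 CC?F → skip
[10] flags=1010 HI?T → r2=0x61

VAL = 0x61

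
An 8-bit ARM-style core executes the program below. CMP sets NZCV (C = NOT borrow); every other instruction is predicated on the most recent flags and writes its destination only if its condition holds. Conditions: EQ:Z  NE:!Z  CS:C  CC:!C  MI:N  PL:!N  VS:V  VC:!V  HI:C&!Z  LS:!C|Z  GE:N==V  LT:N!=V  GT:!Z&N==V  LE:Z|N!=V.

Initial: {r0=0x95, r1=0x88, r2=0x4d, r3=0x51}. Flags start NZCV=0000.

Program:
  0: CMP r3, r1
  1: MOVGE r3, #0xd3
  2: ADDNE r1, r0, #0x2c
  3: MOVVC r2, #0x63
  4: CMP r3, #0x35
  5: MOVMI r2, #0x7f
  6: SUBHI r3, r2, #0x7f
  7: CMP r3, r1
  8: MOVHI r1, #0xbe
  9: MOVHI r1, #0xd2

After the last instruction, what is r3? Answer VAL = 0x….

VAL = 0x00

[0] flags=1001 → (cmp)
[1] flags=1001 GE?T → r3=0xd3
[2] flags=1001 NE?T → r1=0xc1
[3] flags=1001 VC?F → skip
[4] flags=1010 → (cmp)
[5] flags=1010 MI?T → r2=0x7f
[6] flags=1010 HI?T → r3=0x00
[7] flags=0000 → (cmp)
[8] flags=0000 HI?F → skip
[9] flags=0000 HI?F → skip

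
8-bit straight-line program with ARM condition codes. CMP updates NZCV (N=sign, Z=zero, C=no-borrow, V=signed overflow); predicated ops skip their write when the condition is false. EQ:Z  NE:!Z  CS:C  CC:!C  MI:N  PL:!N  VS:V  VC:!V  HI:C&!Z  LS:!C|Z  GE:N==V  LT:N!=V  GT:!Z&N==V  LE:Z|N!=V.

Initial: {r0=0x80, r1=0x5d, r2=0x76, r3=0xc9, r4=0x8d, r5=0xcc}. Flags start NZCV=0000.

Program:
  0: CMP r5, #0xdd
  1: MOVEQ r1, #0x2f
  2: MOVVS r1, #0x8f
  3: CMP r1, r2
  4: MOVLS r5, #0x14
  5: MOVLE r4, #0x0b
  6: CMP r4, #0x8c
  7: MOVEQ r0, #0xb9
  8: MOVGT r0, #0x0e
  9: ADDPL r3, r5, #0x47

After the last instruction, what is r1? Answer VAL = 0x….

VAL = 0x5d

0: ✓ CMP  NZCV=1000
1: · MOVEQ
2: · MOVVS
3: ✓ CMP  NZCV=1000
4: ✓ MOVLS  r5←0x14
5: ✓ MOVLE  r4←0x0b
6: ✓ CMP  NZCV=0000
7: · MOVEQ
8: ✓ MOVGT  r0←0x0e
9: ✓ ADDPL  r3←0x5b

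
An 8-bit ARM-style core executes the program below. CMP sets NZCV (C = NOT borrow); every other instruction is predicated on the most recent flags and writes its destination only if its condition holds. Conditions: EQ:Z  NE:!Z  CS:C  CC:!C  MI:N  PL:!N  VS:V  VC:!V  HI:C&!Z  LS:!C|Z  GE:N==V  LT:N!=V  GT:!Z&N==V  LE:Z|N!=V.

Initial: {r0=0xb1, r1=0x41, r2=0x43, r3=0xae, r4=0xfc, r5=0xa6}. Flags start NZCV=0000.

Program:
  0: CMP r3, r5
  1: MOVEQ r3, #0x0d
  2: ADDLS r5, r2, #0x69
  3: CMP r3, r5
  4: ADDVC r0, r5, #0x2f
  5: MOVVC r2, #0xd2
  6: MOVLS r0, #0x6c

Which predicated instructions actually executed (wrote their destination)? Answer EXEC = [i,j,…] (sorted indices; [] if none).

EXEC = [4,5]

0: ✓ CMP  NZCV=0010
1: · MOVEQ
2: · ADDLS
3: ✓ CMP  NZCV=0010
4: ✓ ADDVC  r0←0xd5
5: ✓ MOVVC  r2←0xd2
6: · MOVLS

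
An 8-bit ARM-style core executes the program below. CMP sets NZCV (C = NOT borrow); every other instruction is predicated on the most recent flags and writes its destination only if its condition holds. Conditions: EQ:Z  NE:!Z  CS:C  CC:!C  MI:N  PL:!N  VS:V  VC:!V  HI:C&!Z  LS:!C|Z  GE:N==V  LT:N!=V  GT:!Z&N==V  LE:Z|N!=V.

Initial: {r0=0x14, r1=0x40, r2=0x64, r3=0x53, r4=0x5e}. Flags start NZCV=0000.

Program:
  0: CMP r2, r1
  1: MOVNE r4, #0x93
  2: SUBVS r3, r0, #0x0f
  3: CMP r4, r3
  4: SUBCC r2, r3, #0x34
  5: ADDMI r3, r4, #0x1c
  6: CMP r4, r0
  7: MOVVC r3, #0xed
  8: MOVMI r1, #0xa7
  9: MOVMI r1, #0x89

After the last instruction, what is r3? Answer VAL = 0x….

VAL = 0x53

0: ✓ CMP  NZCV=0010
1: ✓ MOVNE  r4←0x93
2: · SUBVS
3: ✓ CMP  NZCV=0011
4: · SUBCC
5: · ADDMI
6: ✓ CMP  NZCV=0011
7: · MOVVC
8: · MOVMI
9: · MOVMI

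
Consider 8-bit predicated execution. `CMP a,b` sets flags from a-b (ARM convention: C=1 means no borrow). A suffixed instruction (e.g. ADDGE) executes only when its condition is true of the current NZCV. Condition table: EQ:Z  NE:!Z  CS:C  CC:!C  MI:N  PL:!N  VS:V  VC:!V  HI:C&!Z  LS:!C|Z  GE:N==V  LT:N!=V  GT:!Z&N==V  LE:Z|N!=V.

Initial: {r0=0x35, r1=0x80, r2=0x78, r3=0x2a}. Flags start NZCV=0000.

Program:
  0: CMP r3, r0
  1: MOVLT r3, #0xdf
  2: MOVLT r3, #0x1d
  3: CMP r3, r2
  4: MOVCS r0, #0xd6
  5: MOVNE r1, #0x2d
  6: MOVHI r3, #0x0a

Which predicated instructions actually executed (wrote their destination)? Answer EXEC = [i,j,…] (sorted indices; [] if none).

0: ✓ CMP  NZCV=1000
1: ✓ MOVLT  r3←0xdf
2: ✓ MOVLT  r3←0x1d
3: ✓ CMP  NZCV=1000
4: · MOVCS
5: ✓ MOVNE  r1←0x2d
6: · MOVHI

EXEC = [1,2,5]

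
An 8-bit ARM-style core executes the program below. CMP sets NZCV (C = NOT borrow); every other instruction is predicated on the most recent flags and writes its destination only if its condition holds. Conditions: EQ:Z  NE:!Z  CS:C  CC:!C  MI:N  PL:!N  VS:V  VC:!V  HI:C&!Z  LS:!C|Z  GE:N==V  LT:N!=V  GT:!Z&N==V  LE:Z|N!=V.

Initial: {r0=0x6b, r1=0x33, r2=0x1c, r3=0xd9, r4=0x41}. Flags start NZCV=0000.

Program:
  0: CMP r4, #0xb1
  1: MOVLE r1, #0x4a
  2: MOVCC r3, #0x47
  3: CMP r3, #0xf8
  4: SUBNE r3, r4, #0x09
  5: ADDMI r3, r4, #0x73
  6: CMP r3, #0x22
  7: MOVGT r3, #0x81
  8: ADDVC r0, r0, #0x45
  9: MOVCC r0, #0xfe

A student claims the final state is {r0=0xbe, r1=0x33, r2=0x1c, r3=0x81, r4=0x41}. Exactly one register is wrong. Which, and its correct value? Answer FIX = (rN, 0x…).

FIX = (r0, 0xb0)

0: ✓ CMP  NZCV=1001
1: · MOVLE
2: ✓ MOVCC  r3←0x47
3: ✓ CMP  NZCV=0000
4: ✓ SUBNE  r3←0x38
5: · ADDMI
6: ✓ CMP  NZCV=0010
7: ✓ MOVGT  r3←0x81
8: ✓ ADDVC  r0←0xb0
9: · MOVCC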